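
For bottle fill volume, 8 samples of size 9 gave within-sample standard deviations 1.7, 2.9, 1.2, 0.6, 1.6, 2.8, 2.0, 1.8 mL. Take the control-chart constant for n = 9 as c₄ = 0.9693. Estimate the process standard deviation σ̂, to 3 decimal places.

s̄ = (1.7 + 2.9 + 1.2 + 0.6 + 1.6 + 2.8 + 2.0 + 1.8) / 8 = 1.8250
σ̂ = s̄ / c₄ = 1.8250 / 0.9693 = 1.8828

1.883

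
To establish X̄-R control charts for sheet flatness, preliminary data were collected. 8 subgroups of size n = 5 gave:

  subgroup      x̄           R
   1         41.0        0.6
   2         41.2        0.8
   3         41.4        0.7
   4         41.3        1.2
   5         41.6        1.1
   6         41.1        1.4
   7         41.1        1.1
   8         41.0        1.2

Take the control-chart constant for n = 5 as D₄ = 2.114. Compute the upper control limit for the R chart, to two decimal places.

R̄ = (0.6 + 0.8 + 0.7 + 1.2 + 1.1 + 1.4 + 1.1 + 1.2) / 8 = 8.1000 / 8 = 1.0125
UCL_R = D₄·R̄ = 2.114 × 1.0125 = 2.1404

2.14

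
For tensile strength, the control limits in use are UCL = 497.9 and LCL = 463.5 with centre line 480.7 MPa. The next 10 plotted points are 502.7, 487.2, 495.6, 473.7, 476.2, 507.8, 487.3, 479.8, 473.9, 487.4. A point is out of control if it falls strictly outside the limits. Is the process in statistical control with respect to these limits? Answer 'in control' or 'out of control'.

Compare each point to [463.5, 497.9]: sample 1 = 502.7 > UCL; sample 6 = 507.8 > UCL.

out of control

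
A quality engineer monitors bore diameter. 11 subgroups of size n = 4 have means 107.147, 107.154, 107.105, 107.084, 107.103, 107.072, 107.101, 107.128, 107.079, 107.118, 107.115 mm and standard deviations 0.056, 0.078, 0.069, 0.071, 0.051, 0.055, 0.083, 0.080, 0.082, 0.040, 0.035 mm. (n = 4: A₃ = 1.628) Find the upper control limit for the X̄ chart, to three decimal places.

X̄̄ = (107.147 + 107.154 + 107.105 + 107.084 + 107.103 + 107.072 + 107.101 + 107.128 + 107.079 + 107.118 + 107.115) / 11 = 107.1096
s̄ = (0.056 + 0.078 + 0.069 + 0.071 + 0.051 + 0.055 + 0.083 + 0.080 + 0.082 + 0.040 + 0.035) / 11 = 0.0636
UCL = X̄̄ + A₃·s̄ = 107.1096 + 1.628 × 0.0636 = 107.2132

107.213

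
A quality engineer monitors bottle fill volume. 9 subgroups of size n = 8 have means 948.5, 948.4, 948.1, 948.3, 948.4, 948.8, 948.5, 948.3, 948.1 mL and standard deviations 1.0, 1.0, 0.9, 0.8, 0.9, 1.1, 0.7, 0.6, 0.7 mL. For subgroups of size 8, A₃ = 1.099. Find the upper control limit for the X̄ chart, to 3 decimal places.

X̄̄ = (948.5 + 948.4 + 948.1 + 948.3 + 948.4 + 948.8 + 948.5 + 948.3 + 948.1) / 9 = 948.3778
s̄ = (1.0 + 1.0 + 0.9 + 0.8 + 0.9 + 1.1 + 0.7 + 0.6 + 0.7) / 9 = 0.8556
UCL = X̄̄ + A₃·s̄ = 948.3778 + 1.099 × 0.8556 = 949.3180

949.318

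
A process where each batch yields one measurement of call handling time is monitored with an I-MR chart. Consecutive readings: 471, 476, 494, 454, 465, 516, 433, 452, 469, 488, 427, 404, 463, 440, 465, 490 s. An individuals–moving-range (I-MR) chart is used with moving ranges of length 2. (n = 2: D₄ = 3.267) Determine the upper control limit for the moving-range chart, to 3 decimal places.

104.326

Moving ranges: 5, 18, 40, 11, 51, 83, 19, 17, 19, 61, 23, 59, 23, 25, 25; M̄R̄ = 479.0000 / 15 = 31.9333
UCL_MR = D₄·M̄R̄ = 3.267 × 31.9333 = 104.3262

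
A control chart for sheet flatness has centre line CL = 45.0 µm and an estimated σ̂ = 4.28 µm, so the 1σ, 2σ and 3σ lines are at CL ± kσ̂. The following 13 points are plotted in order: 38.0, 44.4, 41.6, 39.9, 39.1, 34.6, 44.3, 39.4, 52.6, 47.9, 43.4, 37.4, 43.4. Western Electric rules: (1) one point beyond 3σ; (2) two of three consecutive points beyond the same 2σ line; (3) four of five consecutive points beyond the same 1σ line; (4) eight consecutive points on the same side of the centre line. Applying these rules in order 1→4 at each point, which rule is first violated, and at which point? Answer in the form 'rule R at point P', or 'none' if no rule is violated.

rule 3 at point 8

Zone of each point (C = within 1σ̂, B = 1σ̂–2σ̂, A = 2σ̂–3σ̂, * = beyond 3σ̂; sign = side of CL): 1:-B, 2:-C, 3:-C, 4:-B, 5:-B, 6:-A, 7:-C, 8:-B, 9:+B, 10:+C, 11:-C, 12:-B, 13:-C
Rule 3 (four of five consecutive points beyond the same 1σ limit) is satisfied at point 8.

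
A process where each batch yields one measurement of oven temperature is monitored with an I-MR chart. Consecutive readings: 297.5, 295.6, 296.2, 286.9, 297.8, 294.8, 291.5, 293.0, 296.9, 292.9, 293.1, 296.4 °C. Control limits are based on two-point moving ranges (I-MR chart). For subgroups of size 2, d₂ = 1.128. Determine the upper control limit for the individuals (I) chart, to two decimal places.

304.51

X̄ = (297.5 + 295.6 + 296.2 + 286.9 + 297.8 + 294.8 + 291.5 + 293.0 + 296.9 + 292.9 + 293.1 + 296.4) / 12 = 294.3833
Moving ranges: 1.9, 0.6, 9.3, 10.9, 3.0, 3.3, 1.5, 3.9, 4.0, 0.2, 3.3; M̄R̄ = 41.9000 / 11 = 3.8091
UCL = X̄ + 3·M̄R̄/d₂ = 294.3833 + 3 × 3.8091 / 1.128 = 304.5139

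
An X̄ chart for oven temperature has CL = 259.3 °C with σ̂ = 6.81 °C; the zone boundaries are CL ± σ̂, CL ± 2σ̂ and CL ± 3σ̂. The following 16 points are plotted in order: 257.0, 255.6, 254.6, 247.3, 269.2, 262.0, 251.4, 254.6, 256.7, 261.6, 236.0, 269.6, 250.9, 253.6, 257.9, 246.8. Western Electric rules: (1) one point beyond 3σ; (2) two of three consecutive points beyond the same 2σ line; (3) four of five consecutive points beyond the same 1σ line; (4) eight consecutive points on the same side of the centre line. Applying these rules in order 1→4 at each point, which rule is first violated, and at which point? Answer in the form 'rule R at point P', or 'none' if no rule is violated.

rule 1 at point 11

Zone of each point (C = within 1σ̂, B = 1σ̂–2σ̂, A = 2σ̂–3σ̂, * = beyond 3σ̂; sign = side of CL): 1:-C, 2:-C, 3:-C, 4:-B, 5:+B, 6:+C, 7:-B, 8:-C, 9:-C, 10:+C, 11:-*, 12:+B, 13:-B, 14:-C, 15:-C, 16:-B
Rule 1 (one point beyond the 3σ limits) is satisfied at point 11.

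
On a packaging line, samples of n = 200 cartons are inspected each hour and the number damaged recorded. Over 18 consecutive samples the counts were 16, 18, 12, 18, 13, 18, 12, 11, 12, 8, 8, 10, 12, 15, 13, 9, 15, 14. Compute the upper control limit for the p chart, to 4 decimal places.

0.1173

p̄ = Σdᵢ / (k·n) = 234 / (18 × 200) = 0.06500
UCL = p̄ + 3·√(p̄(1−p̄)/n) = 0.06500 + 3 × √(0.06500×0.93500/200) = 0.06500 + 3 × 0.01743 = 0.11730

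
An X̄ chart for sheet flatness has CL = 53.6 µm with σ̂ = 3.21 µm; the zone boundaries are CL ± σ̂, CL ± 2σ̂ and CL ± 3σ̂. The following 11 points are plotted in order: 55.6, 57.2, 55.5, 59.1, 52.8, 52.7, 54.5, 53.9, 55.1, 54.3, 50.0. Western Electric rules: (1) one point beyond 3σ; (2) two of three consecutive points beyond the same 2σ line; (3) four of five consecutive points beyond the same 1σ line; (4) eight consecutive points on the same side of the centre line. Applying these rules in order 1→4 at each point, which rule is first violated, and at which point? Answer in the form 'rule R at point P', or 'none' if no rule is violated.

none

Zone of each point (C = within 1σ̂, B = 1σ̂–2σ̂, A = 2σ̂–3σ̂, * = beyond 3σ̂; sign = side of CL): 1:+C, 2:+B, 3:+C, 4:+B, 5:-C, 6:-C, 7:+C, 8:+C, 9:+C, 10:+C, 11:-B
No rule fires across all 11 points.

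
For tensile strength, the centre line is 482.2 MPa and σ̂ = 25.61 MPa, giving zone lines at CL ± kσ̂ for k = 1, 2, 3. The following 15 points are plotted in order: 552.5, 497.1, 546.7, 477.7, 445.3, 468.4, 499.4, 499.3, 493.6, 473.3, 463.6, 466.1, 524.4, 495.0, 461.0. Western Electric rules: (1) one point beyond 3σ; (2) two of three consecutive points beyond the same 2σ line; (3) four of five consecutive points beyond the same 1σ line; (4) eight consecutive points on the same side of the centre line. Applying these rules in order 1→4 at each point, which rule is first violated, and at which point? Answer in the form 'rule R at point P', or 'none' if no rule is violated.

Zone of each point (C = within 1σ̂, B = 1σ̂–2σ̂, A = 2σ̂–3σ̂, * = beyond 3σ̂; sign = side of CL): 1:+A, 2:+C, 3:+A, 4:-C, 5:-B, 6:-C, 7:+C, 8:+C, 9:+C, 10:-C, 11:-C, 12:-C, 13:+B, 14:+C, 15:-C
Rule 2 (two of three consecutive points beyond the same 2σ limit) is satisfied at point 3.

rule 2 at point 3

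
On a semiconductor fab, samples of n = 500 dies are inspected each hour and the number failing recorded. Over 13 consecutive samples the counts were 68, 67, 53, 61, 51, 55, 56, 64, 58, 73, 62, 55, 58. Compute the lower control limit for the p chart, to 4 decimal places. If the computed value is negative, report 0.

0.0765

p̄ = Σdᵢ / (k·n) = 781 / (13 × 500) = 0.12015
LCL = p̄ − 3·√(p̄(1−p̄)/n) = 0.12015 − 3 × 0.01454 = 0.07653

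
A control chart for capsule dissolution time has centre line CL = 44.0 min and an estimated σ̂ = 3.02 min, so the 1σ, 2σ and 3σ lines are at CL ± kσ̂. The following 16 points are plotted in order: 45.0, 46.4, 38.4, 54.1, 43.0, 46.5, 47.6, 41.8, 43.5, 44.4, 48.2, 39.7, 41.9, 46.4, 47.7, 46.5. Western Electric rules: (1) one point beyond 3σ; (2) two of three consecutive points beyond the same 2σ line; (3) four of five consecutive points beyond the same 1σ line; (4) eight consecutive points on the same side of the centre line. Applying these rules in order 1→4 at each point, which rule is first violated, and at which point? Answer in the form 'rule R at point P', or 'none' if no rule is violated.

Zone of each point (C = within 1σ̂, B = 1σ̂–2σ̂, A = 2σ̂–3σ̂, * = beyond 3σ̂; sign = side of CL): 1:+C, 2:+C, 3:-B, 4:+*, 5:-C, 6:+C, 7:+B, 8:-C, 9:-C, 10:+C, 11:+B, 12:-B, 13:-C, 14:+C, 15:+B, 16:+C
Rule 1 (one point beyond the 3σ limits) is satisfied at point 4.

rule 1 at point 4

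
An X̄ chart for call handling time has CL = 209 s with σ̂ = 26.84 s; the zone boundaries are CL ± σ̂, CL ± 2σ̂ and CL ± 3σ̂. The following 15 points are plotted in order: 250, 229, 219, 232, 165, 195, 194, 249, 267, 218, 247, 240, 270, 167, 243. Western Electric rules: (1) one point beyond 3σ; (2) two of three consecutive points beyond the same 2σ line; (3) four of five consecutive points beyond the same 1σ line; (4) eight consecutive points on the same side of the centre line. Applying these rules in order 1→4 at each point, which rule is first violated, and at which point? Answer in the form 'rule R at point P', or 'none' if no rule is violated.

rule 3 at point 12

Zone of each point (C = within 1σ̂, B = 1σ̂–2σ̂, A = 2σ̂–3σ̂, * = beyond 3σ̂; sign = side of CL): 1:+B, 2:+C, 3:+C, 4:+C, 5:-B, 6:-C, 7:-C, 8:+B, 9:+A, 10:+C, 11:+B, 12:+B, 13:+A, 14:-B, 15:+B
Rule 3 (four of five consecutive points beyond the same 1σ limit) is satisfied at point 12.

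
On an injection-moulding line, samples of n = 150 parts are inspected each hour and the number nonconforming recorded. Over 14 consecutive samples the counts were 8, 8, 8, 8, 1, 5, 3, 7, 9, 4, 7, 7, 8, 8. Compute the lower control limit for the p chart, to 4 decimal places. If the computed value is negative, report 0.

p̄ = Σdᵢ / (k·n) = 91 / (14 × 150) = 0.04333
LCL = p̄ − 3·√(p̄(1−p̄)/n) = 0.04333 − 3 × 0.01662 = -0.00654 → 0 (negative, so LCL = 0)

0.0000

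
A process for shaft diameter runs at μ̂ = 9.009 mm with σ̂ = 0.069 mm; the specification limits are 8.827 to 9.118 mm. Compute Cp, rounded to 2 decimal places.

0.70

Cp = (USL − LSL) / (6σ̂) = (9.118 − 8.827) / (6 × 0.069) = 0.2910 / 0.4140 = 0.7029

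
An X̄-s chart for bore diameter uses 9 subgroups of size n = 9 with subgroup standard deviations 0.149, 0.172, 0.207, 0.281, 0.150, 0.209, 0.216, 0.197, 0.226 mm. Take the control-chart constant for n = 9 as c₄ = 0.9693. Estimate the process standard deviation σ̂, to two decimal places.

0.21

s̄ = (0.149 + 0.172 + 0.207 + 0.281 + 0.150 + 0.209 + 0.216 + 0.197 + 0.226) / 9 = 0.2008
σ̂ = s̄ / c₄ = 0.2008 / 0.9693 = 0.2071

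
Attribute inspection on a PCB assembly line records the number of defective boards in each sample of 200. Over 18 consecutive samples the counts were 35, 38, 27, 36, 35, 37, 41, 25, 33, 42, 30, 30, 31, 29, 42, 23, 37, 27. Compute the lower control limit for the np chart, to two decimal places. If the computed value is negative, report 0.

17.43

p̄ = Σdᵢ / (k·n) = 598 / (18 × 200) = 0.16611
LCL = np̄ − 3·√(np̄(1−p̄)) = 33.2222 − 3 × 5.2634 = 17.4319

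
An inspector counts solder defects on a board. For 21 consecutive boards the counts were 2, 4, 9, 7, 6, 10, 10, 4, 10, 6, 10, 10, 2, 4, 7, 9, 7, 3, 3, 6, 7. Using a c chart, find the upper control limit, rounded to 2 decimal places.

c̄ = (2 + 4 + 9 + 7 + 6 + 10 + 10 + 4 + 10 + 6 + 10 + 10 + 2 + 4 + 7 + 9 + 7 + 3 + 3 + 6 + 7) / 21 = 136 / 21 = 6.4762
UCL = c̄ + 3√c̄ = 6.4762 + 3 × √6.4762 = 6.4762 + 3 × 2.5448 = 14.1107

14.11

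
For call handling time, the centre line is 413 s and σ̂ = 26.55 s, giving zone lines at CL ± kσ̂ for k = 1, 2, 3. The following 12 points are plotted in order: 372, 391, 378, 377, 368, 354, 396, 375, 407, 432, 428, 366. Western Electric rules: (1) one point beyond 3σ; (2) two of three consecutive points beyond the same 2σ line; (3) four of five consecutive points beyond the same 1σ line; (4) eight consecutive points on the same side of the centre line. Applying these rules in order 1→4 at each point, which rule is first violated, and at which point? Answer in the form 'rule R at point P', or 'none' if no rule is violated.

rule 3 at point 5

Zone of each point (C = within 1σ̂, B = 1σ̂–2σ̂, A = 2σ̂–3σ̂, * = beyond 3σ̂; sign = side of CL): 1:-B, 2:-C, 3:-B, 4:-B, 5:-B, 6:-A, 7:-C, 8:-B, 9:-C, 10:+C, 11:+C, 12:-B
Rule 3 (four of five consecutive points beyond the same 1σ limit) is satisfied at point 5.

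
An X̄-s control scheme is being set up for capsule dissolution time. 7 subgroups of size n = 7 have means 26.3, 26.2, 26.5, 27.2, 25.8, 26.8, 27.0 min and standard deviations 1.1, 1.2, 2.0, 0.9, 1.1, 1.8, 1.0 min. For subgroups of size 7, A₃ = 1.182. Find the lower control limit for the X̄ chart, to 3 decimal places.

25.006

X̄̄ = (26.3 + 26.2 + 26.5 + 27.2 + 25.8 + 26.8 + 27.0) / 7 = 26.5429
s̄ = (1.1 + 1.2 + 2.0 + 0.9 + 1.1 + 1.8 + 1.0) / 7 = 1.3000
LCL = X̄̄ − A₃·s̄ = 26.5429 − 1.182 × 1.3000 = 25.0063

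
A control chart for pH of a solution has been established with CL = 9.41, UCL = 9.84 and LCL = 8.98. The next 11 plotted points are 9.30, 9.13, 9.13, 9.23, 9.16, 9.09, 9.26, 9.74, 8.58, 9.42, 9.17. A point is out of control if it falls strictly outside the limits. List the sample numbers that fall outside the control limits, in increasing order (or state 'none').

9

Compare each point to [8.98, 9.84]: sample 9 = 8.58 < LCL.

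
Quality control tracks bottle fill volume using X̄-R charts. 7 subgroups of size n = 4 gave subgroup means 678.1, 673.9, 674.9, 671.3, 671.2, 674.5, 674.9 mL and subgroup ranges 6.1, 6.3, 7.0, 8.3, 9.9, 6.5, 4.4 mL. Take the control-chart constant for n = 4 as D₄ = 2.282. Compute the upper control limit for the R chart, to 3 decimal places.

R̄ = (6.1 + 6.3 + 7.0 + 8.3 + 9.9 + 6.5 + 4.4) / 7 = 48.5000 / 7 = 6.9286
UCL_R = D₄·R̄ = 2.282 × 6.9286 = 15.8110

15.811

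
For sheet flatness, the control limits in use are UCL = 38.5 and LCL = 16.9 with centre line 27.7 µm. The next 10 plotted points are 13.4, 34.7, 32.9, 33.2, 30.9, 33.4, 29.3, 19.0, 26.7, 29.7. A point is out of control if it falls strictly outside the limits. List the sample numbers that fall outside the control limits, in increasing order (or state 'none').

1

Compare each point to [16.9, 38.5]: sample 1 = 13.4 < LCL.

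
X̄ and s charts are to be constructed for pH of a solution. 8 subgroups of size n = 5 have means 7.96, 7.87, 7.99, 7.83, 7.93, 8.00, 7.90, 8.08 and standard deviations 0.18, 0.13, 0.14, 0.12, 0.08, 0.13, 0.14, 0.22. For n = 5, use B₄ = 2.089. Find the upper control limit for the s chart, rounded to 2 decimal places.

0.30

s̄ = (0.18 + 0.13 + 0.14 + 0.12 + 0.08 + 0.13 + 0.14 + 0.22) / 8 = 0.1425
UCL_s = B₄·s̄ = 2.089 × 0.1425 = 0.2977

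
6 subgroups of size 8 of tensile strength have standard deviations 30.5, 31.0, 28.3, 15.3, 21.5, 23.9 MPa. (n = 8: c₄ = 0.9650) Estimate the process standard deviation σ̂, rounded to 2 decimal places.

25.99

s̄ = (30.5 + 31.0 + 28.3 + 15.3 + 21.5 + 23.9) / 6 = 25.0833
σ̂ = s̄ / c₄ = 25.0833 / 0.9650 = 25.9931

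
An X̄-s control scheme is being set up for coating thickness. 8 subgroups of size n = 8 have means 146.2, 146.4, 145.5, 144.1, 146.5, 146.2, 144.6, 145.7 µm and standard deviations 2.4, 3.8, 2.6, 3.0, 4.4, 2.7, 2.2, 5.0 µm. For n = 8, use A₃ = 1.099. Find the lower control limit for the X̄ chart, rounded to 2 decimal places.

142.06

X̄̄ = (146.2 + 146.4 + 145.5 + 144.1 + 146.5 + 146.2 + 144.6 + 145.7) / 8 = 145.6500
s̄ = (2.4 + 3.8 + 2.6 + 3.0 + 4.4 + 2.7 + 2.2 + 5.0) / 8 = 3.2625
LCL = X̄̄ − A₃·s̄ = 145.6500 − 1.099 × 3.2625 = 142.0645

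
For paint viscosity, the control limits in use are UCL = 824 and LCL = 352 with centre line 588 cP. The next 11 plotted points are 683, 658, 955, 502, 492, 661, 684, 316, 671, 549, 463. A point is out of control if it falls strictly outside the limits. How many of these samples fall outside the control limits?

Compare each point to [352, 824]: sample 3 = 955 > UCL; sample 8 = 316 < LCL.

2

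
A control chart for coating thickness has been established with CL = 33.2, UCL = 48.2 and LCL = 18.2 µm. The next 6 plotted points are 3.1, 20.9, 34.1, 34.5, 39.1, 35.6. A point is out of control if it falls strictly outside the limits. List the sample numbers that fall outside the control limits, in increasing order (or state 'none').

Compare each point to [18.2, 48.2]: sample 1 = 3.1 < LCL.

1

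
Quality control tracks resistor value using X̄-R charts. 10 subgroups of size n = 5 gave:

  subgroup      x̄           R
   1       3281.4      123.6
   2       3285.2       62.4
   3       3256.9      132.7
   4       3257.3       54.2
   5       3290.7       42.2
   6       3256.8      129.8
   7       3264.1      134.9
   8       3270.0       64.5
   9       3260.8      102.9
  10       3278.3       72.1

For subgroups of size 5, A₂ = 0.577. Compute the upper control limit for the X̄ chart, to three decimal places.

3323.194

X̄̄ = (3281.4 + 3285.2 + 3256.9 + 3257.3 + 3290.7 + 3256.8 + 3264.1 + 3270.0 + 3260.8 + 3278.3) / 10 = 32701.5000 / 10 = 3270.1500
R̄ = (123.6 + 62.4 + 132.7 + 54.2 + 42.2 + 129.8 + 134.9 + 64.5 + 102.9 + 72.1) / 10 = 919.3000 / 10 = 91.9300
UCL = X̄̄ + A₂·R̄ = 3270.1500 + 0.577 × 91.9300 = 3323.1936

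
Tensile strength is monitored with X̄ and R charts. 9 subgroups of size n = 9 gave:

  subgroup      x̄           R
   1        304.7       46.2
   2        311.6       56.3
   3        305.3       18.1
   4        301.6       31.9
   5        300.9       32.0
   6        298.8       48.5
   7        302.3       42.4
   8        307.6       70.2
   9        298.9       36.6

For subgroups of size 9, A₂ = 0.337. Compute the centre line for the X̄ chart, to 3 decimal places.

303.522

X̄̄ = (304.7 + 311.6 + 305.3 + 301.6 + 300.9 + 298.8 + 302.3 + 307.6 + 298.9) / 9 = 2731.7000 / 9 = 303.5222
CL = X̄̄ = 303.5222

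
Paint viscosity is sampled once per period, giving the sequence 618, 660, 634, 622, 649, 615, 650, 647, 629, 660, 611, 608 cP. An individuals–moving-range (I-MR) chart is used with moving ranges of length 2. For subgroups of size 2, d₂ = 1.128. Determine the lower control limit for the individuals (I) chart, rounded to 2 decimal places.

565.89

X̄ = (618 + 660 + 634 + 622 + 649 + 615 + 650 + 647 + 629 + 660 + 611 + 608) / 12 = 633.5833
Moving ranges: 42, 26, 12, 27, 34, 35, 3, 18, 31, 49, 3; M̄R̄ = 280.0000 / 11 = 25.4545
LCL = X̄ − 3·M̄R̄/d₂ = 633.5833 − 3 × 25.4545 / 1.128 = 565.8851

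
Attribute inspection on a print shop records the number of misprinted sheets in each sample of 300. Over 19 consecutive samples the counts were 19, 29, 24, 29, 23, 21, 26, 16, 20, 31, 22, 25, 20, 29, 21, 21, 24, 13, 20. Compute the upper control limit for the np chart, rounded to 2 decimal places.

p̄ = Σdᵢ / (k·n) = 433 / (19 × 300) = 0.07596
UCL = np̄ + 3·√(np̄(1−p̄)) = 22.7895 + 3 × √(22.7895×0.92404) = 22.7895 + 3 × 4.5889 = 36.5563

36.56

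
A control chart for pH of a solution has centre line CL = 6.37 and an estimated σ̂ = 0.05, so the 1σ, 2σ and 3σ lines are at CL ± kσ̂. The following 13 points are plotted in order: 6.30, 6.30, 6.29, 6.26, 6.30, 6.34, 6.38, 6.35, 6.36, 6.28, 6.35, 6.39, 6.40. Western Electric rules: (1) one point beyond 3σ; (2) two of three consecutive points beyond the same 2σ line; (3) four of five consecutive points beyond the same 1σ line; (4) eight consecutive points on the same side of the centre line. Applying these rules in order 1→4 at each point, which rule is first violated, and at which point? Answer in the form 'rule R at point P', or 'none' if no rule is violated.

Zone of each point (C = within 1σ̂, B = 1σ̂–2σ̂, A = 2σ̂–3σ̂, * = beyond 3σ̂; sign = side of CL): 1:-B, 2:-B, 3:-B, 4:-A, 5:-B, 6:-C, 7:+C, 8:-C, 9:-C, 10:-B, 11:-C, 12:+C, 13:+C
Rule 3 (four of five consecutive points beyond the same 1σ limit) is satisfied at point 4.

rule 3 at point 4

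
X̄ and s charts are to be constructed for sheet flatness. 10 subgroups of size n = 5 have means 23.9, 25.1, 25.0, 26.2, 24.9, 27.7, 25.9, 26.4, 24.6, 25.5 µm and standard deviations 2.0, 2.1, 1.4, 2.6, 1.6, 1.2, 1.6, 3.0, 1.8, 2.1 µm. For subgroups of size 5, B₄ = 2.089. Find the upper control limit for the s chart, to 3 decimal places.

s̄ = (2.0 + 2.1 + 1.4 + 2.6 + 1.6 + 1.2 + 1.6 + 3.0 + 1.8 + 2.1) / 10 = 1.9400
UCL_s = B₄·s̄ = 2.089 × 1.9400 = 4.0527

4.053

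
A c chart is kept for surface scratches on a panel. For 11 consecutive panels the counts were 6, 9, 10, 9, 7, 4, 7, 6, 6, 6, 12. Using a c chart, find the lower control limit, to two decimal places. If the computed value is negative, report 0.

c̄ = (6 + 9 + 10 + 9 + 7 + 4 + 7 + 6 + 6 + 6 + 12) / 11 = 82 / 11 = 7.4545
LCL = c̄ − 3√c̄ = 7.4545 − 3 × 2.7303 = -0.7364 → 0 (cannot be negative)

0.00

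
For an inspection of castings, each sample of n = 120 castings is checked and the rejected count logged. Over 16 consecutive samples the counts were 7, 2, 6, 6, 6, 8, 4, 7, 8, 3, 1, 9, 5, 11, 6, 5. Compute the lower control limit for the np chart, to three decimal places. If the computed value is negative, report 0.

0.000

p̄ = Σdᵢ / (k·n) = 94 / (16 × 120) = 0.04896
LCL = np̄ − 3·√(np̄(1−p̄)) = 5.8750 − 3 × 2.3638 = -1.2163 → 0 (negative, so LCL = 0)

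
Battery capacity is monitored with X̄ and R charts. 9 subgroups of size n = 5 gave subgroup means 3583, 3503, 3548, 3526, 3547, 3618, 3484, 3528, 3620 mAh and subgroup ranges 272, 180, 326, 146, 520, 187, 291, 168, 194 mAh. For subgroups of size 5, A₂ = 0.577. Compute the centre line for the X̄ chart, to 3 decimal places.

X̄̄ = (3583 + 3503 + 3548 + 3526 + 3547 + 3618 + 3484 + 3528 + 3620) / 9 = 31957.0000 / 9 = 3550.7778
CL = X̄̄ = 3550.7778

3550.778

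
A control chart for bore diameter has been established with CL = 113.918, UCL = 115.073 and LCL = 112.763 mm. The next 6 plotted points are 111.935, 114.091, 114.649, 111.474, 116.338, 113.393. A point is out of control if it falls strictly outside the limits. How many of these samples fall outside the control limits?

3

Compare each point to [112.763, 115.073]: sample 1 = 111.935 < LCL; sample 4 = 111.474 < LCL; sample 5 = 116.338 > UCL.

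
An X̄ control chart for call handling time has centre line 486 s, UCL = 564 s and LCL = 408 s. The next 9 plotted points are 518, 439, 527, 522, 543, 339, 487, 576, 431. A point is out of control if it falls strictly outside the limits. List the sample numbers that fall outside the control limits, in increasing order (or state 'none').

6, 8

Compare each point to [408, 564]: sample 6 = 339 < LCL; sample 8 = 576 > UCL.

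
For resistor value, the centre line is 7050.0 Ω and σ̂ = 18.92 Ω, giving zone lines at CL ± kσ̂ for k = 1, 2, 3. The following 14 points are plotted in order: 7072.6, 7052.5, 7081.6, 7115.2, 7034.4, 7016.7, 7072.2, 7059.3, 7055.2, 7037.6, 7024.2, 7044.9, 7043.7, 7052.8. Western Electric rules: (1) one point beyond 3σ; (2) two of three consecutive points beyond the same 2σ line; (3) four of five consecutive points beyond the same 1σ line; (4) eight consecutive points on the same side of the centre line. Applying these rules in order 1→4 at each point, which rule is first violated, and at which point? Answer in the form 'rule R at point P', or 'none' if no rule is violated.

Zone of each point (C = within 1σ̂, B = 1σ̂–2σ̂, A = 2σ̂–3σ̂, * = beyond 3σ̂; sign = side of CL): 1:+B, 2:+C, 3:+B, 4:+*, 5:-C, 6:-B, 7:+B, 8:+C, 9:+C, 10:-C, 11:-B, 12:-C, 13:-C, 14:+C
Rule 1 (one point beyond the 3σ limits) is satisfied at point 4.

rule 1 at point 4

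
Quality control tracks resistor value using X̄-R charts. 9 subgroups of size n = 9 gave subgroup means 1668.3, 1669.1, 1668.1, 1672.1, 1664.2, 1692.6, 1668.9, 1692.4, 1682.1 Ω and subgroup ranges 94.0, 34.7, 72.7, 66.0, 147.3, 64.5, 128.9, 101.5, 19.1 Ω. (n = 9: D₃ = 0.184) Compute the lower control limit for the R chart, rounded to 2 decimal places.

14.90

R̄ = (94.0 + 34.7 + 72.7 + 66.0 + 147.3 + 64.5 + 128.9 + 101.5 + 19.1) / 9 = 728.7000 / 9 = 80.9667
LCL_R = D₃·R̄ = 0.184 × 80.9667 = 14.8979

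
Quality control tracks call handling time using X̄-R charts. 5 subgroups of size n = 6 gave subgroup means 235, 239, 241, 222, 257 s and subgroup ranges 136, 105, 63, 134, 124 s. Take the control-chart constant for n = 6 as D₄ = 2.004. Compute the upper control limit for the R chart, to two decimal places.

225.25

R̄ = (136 + 105 + 63 + 134 + 124) / 5 = 562.0000 / 5 = 112.4000
UCL_R = D₄·R̄ = 2.004 × 112.4000 = 225.2496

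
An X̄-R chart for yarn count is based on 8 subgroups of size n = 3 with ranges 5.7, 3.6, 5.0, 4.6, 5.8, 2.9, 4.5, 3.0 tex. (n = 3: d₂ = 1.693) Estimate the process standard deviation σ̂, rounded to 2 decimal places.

2.59

R̄ = (5.7 + 3.6 + 5.0 + 4.6 + 5.8 + 2.9 + 4.5 + 3.0) / 8 = 4.3875
σ̂ = R̄ / d₂ = 4.3875 / 1.693 = 2.5916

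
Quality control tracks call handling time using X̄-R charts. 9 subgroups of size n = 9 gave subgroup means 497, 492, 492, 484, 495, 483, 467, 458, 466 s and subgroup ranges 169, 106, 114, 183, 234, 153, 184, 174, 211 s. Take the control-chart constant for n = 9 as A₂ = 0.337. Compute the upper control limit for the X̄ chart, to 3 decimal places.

X̄̄ = (497 + 492 + 492 + 484 + 495 + 483 + 467 + 458 + 466) / 9 = 4334.0000 / 9 = 481.5556
R̄ = (169 + 106 + 114 + 183 + 234 + 153 + 184 + 174 + 211) / 9 = 1528.0000 / 9 = 169.7778
UCL = X̄̄ + A₂·R̄ = 481.5556 + 0.337 × 169.7778 = 538.7707

538.771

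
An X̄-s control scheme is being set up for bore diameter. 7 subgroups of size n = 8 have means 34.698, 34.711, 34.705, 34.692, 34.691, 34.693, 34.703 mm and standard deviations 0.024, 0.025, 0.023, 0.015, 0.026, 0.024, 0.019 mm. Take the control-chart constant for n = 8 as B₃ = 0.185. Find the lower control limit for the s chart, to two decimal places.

s̄ = (0.024 + 0.025 + 0.023 + 0.015 + 0.026 + 0.024 + 0.019) / 7 = 0.0223
LCL_s = B₃·s̄ = 0.185 × 0.0223 = 0.0041

0.00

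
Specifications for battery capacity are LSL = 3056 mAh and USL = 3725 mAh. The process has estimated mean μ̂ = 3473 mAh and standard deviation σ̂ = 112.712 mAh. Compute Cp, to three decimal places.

Cp = (USL − LSL) / (6σ̂) = (3725 − 3056) / (6 × 112.712) = 669.0000 / 676.2720 = 0.9892

0.989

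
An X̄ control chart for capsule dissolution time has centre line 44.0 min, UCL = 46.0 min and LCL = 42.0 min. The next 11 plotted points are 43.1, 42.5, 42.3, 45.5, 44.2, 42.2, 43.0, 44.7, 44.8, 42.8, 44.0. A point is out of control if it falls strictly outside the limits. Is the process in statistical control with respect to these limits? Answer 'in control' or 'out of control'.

in control

All 11 points lie within [42.0, 46.0].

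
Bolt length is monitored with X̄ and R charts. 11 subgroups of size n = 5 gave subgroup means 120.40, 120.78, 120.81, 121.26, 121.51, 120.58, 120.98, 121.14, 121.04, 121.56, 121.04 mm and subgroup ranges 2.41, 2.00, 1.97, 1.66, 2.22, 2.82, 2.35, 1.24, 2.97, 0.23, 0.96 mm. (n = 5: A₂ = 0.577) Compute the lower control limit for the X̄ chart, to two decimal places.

X̄̄ = (120.40 + 120.78 + 120.81 + 121.26 + 121.51 + 120.58 + 120.98 + 121.14 + 121.04 + 121.56 + 121.04) / 11 = 1331.1000 / 11 = 121.0091
R̄ = (2.41 + 2.00 + 1.97 + 1.66 + 2.22 + 2.82 + 2.35 + 1.24 + 2.97 + 0.23 + 0.96) / 11 = 20.8300 / 11 = 1.8936
LCL = X̄̄ − A₂·R̄ = 121.0091 − 0.577 × 1.8936 = 119.9165

119.92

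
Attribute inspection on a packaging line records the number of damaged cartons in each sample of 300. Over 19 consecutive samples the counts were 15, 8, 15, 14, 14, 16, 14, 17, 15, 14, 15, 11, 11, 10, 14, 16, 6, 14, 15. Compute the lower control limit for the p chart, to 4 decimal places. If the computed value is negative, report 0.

p̄ = Σdᵢ / (k·n) = 254 / (19 × 300) = 0.04456
LCL = p̄ − 3·√(p̄(1−p̄)/n) = 0.04456 − 3 × 0.01191 = 0.00882

0.0088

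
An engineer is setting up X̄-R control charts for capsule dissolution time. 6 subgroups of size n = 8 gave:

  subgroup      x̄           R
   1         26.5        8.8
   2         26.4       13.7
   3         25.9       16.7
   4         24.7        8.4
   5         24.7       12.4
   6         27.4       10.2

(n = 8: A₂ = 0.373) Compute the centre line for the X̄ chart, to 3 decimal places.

25.933

X̄̄ = (26.5 + 26.4 + 25.9 + 24.7 + 24.7 + 27.4) / 6 = 155.6000 / 6 = 25.9333
CL = X̄̄ = 25.9333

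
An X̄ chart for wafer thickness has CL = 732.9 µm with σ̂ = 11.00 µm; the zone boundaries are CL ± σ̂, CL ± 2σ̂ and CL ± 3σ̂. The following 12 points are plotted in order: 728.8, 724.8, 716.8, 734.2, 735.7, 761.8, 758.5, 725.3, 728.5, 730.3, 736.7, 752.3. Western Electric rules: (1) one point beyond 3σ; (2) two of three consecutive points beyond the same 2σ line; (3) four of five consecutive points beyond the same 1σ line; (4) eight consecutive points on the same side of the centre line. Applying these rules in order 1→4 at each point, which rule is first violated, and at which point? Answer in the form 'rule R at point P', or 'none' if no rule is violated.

Zone of each point (C = within 1σ̂, B = 1σ̂–2σ̂, A = 2σ̂–3σ̂, * = beyond 3σ̂; sign = side of CL): 1:-C, 2:-C, 3:-B, 4:+C, 5:+C, 6:+A, 7:+A, 8:-C, 9:-C, 10:-C, 11:+C, 12:+B
Rule 2 (two of three consecutive points beyond the same 2σ limit) is satisfied at point 7.

rule 2 at point 7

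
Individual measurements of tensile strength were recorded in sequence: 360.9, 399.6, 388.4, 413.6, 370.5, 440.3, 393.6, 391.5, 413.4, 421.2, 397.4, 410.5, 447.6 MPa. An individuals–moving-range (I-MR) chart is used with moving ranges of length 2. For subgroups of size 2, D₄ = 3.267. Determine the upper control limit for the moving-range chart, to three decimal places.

Moving ranges: 38.7, 11.2, 25.2, 43.1, 69.8, 46.7, 2.1, 21.9, 7.8, 23.8, 13.1, 37.1; M̄R̄ = 340.5000 / 12 = 28.3750
UCL_MR = D₄·M̄R̄ = 3.267 × 28.3750 = 92.7011

92.701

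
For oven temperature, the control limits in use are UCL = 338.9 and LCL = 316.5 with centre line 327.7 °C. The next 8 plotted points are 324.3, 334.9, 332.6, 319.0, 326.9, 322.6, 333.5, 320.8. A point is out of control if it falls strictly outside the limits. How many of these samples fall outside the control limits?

0

All 8 points lie within [316.5, 338.9].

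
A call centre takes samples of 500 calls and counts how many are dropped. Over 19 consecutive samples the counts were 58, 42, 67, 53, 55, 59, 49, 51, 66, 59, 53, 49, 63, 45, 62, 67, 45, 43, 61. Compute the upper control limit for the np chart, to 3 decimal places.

p̄ = Σdᵢ / (k·n) = 1047 / (19 × 500) = 0.11021
UCL = np̄ + 3·√(np̄(1−p̄)) = 55.1053 + 3 × √(55.1053×0.88979) = 55.1053 + 3 × 7.0023 = 76.1121

76.112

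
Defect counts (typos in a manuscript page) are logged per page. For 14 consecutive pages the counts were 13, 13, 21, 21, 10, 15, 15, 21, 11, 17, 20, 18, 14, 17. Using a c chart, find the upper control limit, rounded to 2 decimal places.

c̄ = (13 + 13 + 21 + 21 + 10 + 15 + 15 + 21 + 11 + 17 + 20 + 18 + 14 + 17) / 14 = 226 / 14 = 16.1429
UCL = c̄ + 3√c̄ = 16.1429 + 3 × √16.1429 = 16.1429 + 3 × 4.0178 = 28.1963

28.20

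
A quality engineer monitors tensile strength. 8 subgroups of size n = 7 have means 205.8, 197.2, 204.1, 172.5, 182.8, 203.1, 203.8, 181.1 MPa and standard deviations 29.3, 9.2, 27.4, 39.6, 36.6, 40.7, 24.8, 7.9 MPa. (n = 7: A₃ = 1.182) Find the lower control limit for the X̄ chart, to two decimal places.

161.96

X̄̄ = (205.8 + 197.2 + 204.1 + 172.5 + 182.8 + 203.1 + 203.8 + 181.1) / 8 = 193.8000
s̄ = (29.3 + 9.2 + 27.4 + 39.6 + 36.6 + 40.7 + 24.8 + 7.9) / 8 = 26.9375
LCL = X̄̄ − A₃·s̄ = 193.8000 − 1.182 × 26.9375 = 161.9599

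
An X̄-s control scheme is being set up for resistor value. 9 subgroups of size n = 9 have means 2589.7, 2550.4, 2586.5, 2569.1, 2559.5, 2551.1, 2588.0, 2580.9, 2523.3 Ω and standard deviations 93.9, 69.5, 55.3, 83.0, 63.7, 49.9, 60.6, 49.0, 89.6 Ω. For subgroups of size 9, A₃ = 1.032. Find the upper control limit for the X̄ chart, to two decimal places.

X̄̄ = (2589.7 + 2550.4 + 2586.5 + 2569.1 + 2559.5 + 2551.1 + 2588.0 + 2580.9 + 2523.3) / 9 = 2566.5000
s̄ = (93.9 + 69.5 + 55.3 + 83.0 + 63.7 + 49.9 + 60.6 + 49.0 + 89.6) / 9 = 68.2778
UCL = X̄̄ + A₃·s̄ = 2566.5000 + 1.032 × 68.2778 = 2636.9627

2636.96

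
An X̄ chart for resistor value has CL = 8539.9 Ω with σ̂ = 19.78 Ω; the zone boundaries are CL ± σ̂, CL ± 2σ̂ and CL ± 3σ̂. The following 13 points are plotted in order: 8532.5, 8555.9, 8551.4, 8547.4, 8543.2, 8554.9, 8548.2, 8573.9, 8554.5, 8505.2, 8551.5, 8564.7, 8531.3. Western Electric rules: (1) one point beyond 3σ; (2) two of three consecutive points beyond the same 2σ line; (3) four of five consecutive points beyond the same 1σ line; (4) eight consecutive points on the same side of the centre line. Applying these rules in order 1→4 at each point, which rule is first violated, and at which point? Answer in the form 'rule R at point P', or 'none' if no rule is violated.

Zone of each point (C = within 1σ̂, B = 1σ̂–2σ̂, A = 2σ̂–3σ̂, * = beyond 3σ̂; sign = side of CL): 1:-C, 2:+C, 3:+C, 4:+C, 5:+C, 6:+C, 7:+C, 8:+B, 9:+C, 10:-B, 11:+C, 12:+B, 13:-C
Rule 4 (eight consecutive points on the same side of the centre line) is satisfied at point 9.

rule 4 at point 9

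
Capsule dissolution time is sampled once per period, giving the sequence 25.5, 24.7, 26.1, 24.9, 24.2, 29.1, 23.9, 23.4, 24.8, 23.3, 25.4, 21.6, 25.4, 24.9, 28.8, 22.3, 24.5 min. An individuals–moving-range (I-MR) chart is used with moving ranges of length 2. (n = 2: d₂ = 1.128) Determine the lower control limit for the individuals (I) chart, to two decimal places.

X̄ = (25.5 + 24.7 + 26.1 + 24.9 + 24.2 + 29.1 + 23.9 + 23.4 + 24.8 + 23.3 + 25.4 + 21.6 + 25.4 + 24.9 + 28.8 + 22.3 + 24.5) / 17 = 24.8706
Moving ranges: 0.8, 1.4, 1.2, 0.7, 4.9, 5.2, 0.5, 1.4, 1.5, 2.1, 3.8, 3.8, 0.5, 3.9, 6.5, 2.2; M̄R̄ = 40.4000 / 16 = 2.5250
LCL = X̄ − 3·M̄R̄/d₂ = 24.8706 − 3 × 2.5250 / 1.128 = 18.1552

18.16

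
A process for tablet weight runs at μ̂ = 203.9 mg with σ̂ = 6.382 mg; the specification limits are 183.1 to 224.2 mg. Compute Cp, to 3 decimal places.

1.073

Cp = (USL − LSL) / (6σ̂) = (224.2 − 183.1) / (6 × 6.382) = 41.1000 / 38.2920 = 1.0733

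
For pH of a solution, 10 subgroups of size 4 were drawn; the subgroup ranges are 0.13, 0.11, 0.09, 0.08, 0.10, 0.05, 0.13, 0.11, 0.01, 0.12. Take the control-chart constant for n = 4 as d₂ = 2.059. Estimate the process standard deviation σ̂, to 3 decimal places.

R̄ = (0.13 + 0.11 + 0.09 + 0.08 + 0.10 + 0.05 + 0.13 + 0.11 + 0.01 + 0.12) / 10 = 0.0930
σ̂ = R̄ / d₂ = 0.0930 / 2.059 = 0.0452

0.045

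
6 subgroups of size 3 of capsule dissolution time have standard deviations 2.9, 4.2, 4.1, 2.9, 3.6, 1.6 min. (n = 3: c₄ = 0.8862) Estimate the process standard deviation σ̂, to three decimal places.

s̄ = (2.9 + 4.2 + 4.1 + 2.9 + 3.6 + 1.6) / 6 = 3.2167
σ̂ = s̄ / c₄ = 3.2167 / 0.8862 = 3.6297

3.630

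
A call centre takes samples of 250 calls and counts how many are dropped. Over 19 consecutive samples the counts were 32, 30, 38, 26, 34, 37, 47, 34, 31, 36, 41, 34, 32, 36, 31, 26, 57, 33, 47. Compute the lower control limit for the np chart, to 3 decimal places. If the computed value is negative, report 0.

p̄ = Σdᵢ / (k·n) = 682 / (19 × 250) = 0.14358
LCL = np̄ − 3·√(np̄(1−p̄)) = 35.8947 − 3 × 5.5445 = 19.2614

19.261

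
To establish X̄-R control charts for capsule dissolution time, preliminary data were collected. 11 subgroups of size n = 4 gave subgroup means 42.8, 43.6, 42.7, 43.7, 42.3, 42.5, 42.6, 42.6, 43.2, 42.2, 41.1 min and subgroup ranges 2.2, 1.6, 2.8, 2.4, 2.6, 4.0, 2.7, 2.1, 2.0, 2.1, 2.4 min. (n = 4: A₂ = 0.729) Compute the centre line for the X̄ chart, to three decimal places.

42.664

X̄̄ = (42.8 + 43.6 + 42.7 + 43.7 + 42.3 + 42.5 + 42.6 + 42.6 + 43.2 + 42.2 + 41.1) / 11 = 469.3000 / 11 = 42.6636
CL = X̄̄ = 42.6636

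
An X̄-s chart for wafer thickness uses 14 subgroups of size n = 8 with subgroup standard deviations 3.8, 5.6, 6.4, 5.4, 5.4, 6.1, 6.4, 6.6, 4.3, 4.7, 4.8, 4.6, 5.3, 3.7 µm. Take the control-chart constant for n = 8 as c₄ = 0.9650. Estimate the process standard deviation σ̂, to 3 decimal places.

5.411

s̄ = (3.8 + 5.6 + 6.4 + 5.4 + 5.4 + 6.1 + 6.4 + 6.6 + 4.3 + 4.7 + 4.8 + 4.6 + 5.3 + 3.7) / 14 = 5.2214
σ̂ = s̄ / c₄ = 5.2214 / 0.9650 = 5.4108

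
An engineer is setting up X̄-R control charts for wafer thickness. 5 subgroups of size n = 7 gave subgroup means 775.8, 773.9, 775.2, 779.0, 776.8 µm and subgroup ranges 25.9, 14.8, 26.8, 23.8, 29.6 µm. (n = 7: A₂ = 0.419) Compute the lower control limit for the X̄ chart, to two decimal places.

766.01

X̄̄ = (775.8 + 773.9 + 775.2 + 779.0 + 776.8) / 5 = 3880.7000 / 5 = 776.1400
R̄ = (25.9 + 14.8 + 26.8 + 23.8 + 29.6) / 5 = 120.9000 / 5 = 24.1800
LCL = X̄̄ − A₂·R̄ = 776.1400 − 0.419 × 24.1800 = 766.0086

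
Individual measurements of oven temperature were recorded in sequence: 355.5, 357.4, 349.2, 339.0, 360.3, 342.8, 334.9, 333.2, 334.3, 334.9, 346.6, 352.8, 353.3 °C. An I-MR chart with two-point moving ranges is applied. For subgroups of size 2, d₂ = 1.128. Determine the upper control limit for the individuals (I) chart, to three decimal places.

365.389

X̄ = (355.5 + 357.4 + 349.2 + 339.0 + 360.3 + 342.8 + 334.9 + 333.2 + 334.3 + 334.9 + 346.6 + 352.8 + 353.3) / 13 = 345.7077
Moving ranges: 1.9, 8.2, 10.2, 21.3, 17.5, 7.9, 1.7, 1.1, 0.6, 11.7, 6.2, 0.5; M̄R̄ = 88.8000 / 12 = 7.4000
UCL = X̄ + 3·M̄R̄/d₂ = 345.7077 + 3 × 7.4000 / 1.128 = 365.3885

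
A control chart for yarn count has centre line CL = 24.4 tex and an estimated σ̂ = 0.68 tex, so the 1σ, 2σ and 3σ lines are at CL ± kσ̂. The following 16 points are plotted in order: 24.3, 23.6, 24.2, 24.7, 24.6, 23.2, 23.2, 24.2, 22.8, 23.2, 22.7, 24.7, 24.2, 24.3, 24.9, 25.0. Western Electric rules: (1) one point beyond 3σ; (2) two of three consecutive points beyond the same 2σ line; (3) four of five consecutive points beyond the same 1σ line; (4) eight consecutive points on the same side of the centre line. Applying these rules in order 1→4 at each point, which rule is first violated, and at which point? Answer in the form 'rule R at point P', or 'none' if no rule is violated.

Zone of each point (C = within 1σ̂, B = 1σ̂–2σ̂, A = 2σ̂–3σ̂, * = beyond 3σ̂; sign = side of CL): 1:-C, 2:-B, 3:-C, 4:+C, 5:+C, 6:-B, 7:-B, 8:-C, 9:-A, 10:-B, 11:-A, 12:+C, 13:-C, 14:-C, 15:+C, 16:+C
Rule 3 (four of five consecutive points beyond the same 1σ limit) is satisfied at point 10.

rule 3 at point 10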